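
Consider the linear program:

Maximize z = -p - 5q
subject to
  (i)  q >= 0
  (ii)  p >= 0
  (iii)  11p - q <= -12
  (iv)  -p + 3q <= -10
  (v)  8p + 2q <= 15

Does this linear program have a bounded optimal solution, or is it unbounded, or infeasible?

infeasible

The boundaries -p + 3q = -10 and 8p + 2q = 15 meet at (5/2, -5/2), but that point violates q ≥ 0. Every candidate vertex is excluded by some other constraint, so the feasible region is empty.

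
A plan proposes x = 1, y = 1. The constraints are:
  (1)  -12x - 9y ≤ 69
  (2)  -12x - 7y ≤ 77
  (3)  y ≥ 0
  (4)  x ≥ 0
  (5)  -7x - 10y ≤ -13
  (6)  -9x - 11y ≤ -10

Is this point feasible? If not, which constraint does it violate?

(1): -21 ≤ 69 ✓
(2): -19 ≤ 77 ✓
(3): 1 ≥ 0 ✓
(4): 1 ≥ 0 ✓
(5): -17 ≤ -13 ✓
(6): -20 ≤ -10 ✓

feasible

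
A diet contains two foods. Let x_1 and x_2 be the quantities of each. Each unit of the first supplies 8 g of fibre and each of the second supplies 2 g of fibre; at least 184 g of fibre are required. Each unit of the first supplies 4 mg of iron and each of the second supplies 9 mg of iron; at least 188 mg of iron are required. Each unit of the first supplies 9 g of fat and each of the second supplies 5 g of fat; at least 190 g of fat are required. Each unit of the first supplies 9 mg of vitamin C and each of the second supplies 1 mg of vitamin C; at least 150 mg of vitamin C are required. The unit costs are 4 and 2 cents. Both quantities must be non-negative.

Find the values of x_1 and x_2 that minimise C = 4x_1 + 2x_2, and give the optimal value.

Extreme points and C = 4x_1 + 2x_2:
  (0, 150) → C = 300
  (47, 0) → C = 188
  (20, 12) → C = 104
  (58/5, 228/5) → C = 688/5
The feasible region is unbounded (it extends along (0, 1), (1, 0)), but C strictly increases along every unbounded feasible direction, so there is no improving ray and the minimum is attained at a vertex.

x_1 = 20, x_2 = 12, minimum C = 104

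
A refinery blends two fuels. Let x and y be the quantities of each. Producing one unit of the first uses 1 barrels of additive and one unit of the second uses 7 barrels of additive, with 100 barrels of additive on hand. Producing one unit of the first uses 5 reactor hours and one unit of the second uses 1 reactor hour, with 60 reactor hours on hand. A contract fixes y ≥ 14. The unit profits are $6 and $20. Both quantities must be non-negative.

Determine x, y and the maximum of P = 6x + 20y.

Extreme points and P = 6x + 20y:
  (0, 100/7) → P = 2000/7
  (0, 14) → P = 280
  (2, 14) → P = 292

At the optimal vertex, x + 7y = 100 and y = 14.
Solving simultaneously gives x = 2, y = 14.

x = 2, y = 14, maximum P = 292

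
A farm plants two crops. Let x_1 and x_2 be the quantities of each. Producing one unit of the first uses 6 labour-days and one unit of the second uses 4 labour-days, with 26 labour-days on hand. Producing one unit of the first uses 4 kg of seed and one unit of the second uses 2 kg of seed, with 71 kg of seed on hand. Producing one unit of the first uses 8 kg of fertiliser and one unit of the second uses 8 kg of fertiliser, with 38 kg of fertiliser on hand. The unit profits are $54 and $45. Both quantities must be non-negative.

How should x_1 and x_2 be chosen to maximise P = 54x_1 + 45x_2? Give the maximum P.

Vertices and P = 54x_1 + 45x_2:
  (0, 0) → P = 0
  (0, 19/4) → P = 855/4
  (13/3, 0) → P = 234
  (7/2, 5/4) → P = 981/4

The binding constraints are 6x_1 + 4x_2 = 26 and 8x_1 + 8x_2 = 38.
Solving simultaneously gives x_1 = 7/2, x_2 = 5/4.

x_1 = 7/2, x_2 = 5/4, maximum P = 981/4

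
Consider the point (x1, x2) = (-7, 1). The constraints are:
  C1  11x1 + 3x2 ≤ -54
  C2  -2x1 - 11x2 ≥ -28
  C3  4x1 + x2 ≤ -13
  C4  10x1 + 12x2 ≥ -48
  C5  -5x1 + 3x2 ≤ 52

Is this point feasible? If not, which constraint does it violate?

not feasible — violates C4

Constraint C4: 10x1 + 12x2 = -58, which is not ≥ -48. All other constraints are satisfied.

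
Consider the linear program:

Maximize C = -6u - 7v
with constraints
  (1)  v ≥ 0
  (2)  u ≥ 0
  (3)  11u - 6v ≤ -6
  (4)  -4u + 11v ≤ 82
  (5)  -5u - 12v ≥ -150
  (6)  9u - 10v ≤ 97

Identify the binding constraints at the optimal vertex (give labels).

Vertices and C = -6u - 7v:
  (0, 1) → C = -7
  (0, 82/11) → C = -574/11
  (426/97, 878/97) → C = -8702/97

The maximum is at (0, 1). Substituting into each constraint, equality holds for (2) and (3); the remaining constraints have slack.

(2) and (3)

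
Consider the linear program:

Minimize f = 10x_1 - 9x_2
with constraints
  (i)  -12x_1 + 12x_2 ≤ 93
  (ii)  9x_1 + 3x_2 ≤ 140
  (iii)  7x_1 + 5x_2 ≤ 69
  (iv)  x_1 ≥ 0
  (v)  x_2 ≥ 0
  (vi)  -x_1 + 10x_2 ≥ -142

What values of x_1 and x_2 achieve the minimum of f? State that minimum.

x_1 = 0, x_2 = 31/4, minimum f = -279/4

Corner points and f = 10x_1 - 9x_2:
  (121/48, 493/48) → f = -3227/48
  (0, 31/4) → f = -279/4
  (69/7, 0) → f = 690/7
  (0, 0) → f = 0

The optimum lies where -12x_1 + 12x_2 = 93 and x_1 = 0.
Solving simultaneously gives x_1 = 0, x_2 = 31/4.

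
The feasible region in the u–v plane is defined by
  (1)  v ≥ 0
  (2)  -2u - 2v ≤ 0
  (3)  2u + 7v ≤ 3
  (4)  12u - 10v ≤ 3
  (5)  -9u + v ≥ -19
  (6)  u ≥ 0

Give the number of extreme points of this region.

Of the 15 pairwise boundary intersections, those satisfying every inequality are:
  (0, 0)
  (1/4, 0)
  (51/104, 15/52)
  (0, 3/7)

4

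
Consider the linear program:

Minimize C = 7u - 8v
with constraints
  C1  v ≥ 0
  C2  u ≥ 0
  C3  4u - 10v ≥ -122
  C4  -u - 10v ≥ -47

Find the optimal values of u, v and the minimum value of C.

u = 0, v = 47/10, minimum C = -188/5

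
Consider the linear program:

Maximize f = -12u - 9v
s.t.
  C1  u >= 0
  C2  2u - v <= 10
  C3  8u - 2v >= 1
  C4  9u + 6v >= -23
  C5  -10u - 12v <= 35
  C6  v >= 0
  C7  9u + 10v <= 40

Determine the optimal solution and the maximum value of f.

u = 1/8, v = 0, maximum f = -3/2

Corner points and f = -12u - 9v:
  (1/8, 0) → f = -3/2
  (45/49, 311/98) → f = -3879/98
  (40/9, 0) → f = -160/3

At the optimal vertex, 8u - 2v = 1 and v = 0.
Solving simultaneously gives u = 1/8, v = 0.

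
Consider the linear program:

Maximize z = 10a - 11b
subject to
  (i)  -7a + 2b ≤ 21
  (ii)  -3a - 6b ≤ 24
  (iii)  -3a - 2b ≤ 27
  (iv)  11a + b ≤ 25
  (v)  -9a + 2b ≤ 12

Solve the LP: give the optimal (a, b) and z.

a = 58/21, b = -113/21, maximum z = 1823/21

Feasible corners and z = 10a - 11b:
  (58/21, -113/21) → z = 1823/21
  (-2, -3) → z = 13
  (38/31, 357/31) → z = -3547/31

The optimum lies where -3a - 6b = 24 and 11a + b = 25.
Solving simultaneously gives a = 58/21, b = -113/21.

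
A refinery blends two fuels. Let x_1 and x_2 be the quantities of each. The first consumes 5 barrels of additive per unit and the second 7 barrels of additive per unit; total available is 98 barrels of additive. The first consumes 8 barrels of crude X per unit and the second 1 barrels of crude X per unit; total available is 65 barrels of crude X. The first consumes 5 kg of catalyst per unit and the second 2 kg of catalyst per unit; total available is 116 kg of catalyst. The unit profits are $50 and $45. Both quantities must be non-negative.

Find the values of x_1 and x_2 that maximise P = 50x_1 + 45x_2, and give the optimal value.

x_1 = 7, x_2 = 9, maximum P = 755

Feasible corners and P = 50x_1 + 45x_2:
  (0, 0) → P = 0
  (0, 14) → P = 630
  (65/8, 0) → P = 1625/4
  (7, 9) → P = 755

The binding constraints are 5x_1 + 7x_2 = 98 and 8x_1 + x_2 = 65.
Solving simultaneously gives x_1 = 7, x_2 = 9.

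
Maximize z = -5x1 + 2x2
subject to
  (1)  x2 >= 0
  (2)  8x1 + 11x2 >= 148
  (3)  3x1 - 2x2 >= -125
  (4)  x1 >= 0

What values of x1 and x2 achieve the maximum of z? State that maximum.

The feasible region is unbounded (it extends along (2, 3), (1, 0)), but z strictly decreases along every unbounded feasible direction, so there is no improving ray and the maximum is attained at a vertex.

x1 = 0, x2 = 125/2, maximum z = 125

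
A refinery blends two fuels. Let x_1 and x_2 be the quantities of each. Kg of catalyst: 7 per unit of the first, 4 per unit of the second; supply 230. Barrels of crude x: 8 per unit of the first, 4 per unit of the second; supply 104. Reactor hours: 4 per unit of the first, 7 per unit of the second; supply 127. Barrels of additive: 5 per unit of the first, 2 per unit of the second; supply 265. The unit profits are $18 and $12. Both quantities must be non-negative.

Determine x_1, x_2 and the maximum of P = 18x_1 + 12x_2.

x_1 = 11/2, x_2 = 15, maximum P = 279

The binding constraints are 8x_1 + 4x_2 = 104 and 4x_1 + 7x_2 = 127.
Solving simultaneously gives x_1 = 11/2, x_2 = 15.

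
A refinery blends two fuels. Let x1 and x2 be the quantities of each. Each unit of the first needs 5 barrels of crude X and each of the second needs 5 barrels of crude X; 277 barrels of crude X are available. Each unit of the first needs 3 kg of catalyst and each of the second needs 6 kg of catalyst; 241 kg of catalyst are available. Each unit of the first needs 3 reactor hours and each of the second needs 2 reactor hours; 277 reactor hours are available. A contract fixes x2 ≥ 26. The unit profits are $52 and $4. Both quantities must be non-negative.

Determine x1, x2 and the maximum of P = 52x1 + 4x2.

The binding constraints are 3x1 + 6x2 = 241 and x2 = 26.
Solving simultaneously gives x1 = 85/3, x2 = 26.

x1 = 85/3, x2 = 26, maximum P = 4732/3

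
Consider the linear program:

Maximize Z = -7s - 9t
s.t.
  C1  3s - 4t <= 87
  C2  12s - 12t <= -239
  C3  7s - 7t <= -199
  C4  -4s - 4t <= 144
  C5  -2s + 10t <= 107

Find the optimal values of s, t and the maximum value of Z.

Extreme points and Z = -7s - 9t:
  (-451/14, -53/14) → Z = 1817/7
  (-1241/56, 351/56) → Z = 691/7
  (-467/12, 35/12) → Z = 1477/6

s = -451/14, t = -53/14, maximum Z = 1817/7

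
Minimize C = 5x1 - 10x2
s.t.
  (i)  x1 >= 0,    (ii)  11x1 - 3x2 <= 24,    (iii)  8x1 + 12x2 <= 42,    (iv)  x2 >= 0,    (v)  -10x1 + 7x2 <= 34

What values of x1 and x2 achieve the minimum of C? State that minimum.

x1 = 0, x2 = 7/2, minimum C = -35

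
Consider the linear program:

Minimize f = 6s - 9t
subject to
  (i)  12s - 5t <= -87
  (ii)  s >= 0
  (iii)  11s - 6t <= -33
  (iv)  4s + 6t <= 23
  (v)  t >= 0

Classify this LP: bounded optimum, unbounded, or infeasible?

The boundaries 12s - 5t = -87 and s = 0 meet at (0, 87/5), but that point violates 4s + 6t ≤ 23. Every candidate vertex is excluded by some other constraint, so the feasible region is empty.

infeasible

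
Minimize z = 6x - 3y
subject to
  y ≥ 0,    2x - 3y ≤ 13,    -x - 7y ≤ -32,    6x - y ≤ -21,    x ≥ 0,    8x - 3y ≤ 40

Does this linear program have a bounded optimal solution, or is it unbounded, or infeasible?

unbounded

From the feasible point (0, 21), moving in the direction (0, 1) keeps every constraint satisfied while z decreases without bound.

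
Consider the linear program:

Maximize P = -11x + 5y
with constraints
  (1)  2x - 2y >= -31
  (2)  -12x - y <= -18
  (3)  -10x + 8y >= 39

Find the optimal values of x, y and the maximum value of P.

At the optimal vertex, 2x - 2y = -31 and -12x - y = -18.
Solving simultaneously gives x = 5/26, y = 204/13.

x = 5/26, y = 204/13, maximum P = 1985/26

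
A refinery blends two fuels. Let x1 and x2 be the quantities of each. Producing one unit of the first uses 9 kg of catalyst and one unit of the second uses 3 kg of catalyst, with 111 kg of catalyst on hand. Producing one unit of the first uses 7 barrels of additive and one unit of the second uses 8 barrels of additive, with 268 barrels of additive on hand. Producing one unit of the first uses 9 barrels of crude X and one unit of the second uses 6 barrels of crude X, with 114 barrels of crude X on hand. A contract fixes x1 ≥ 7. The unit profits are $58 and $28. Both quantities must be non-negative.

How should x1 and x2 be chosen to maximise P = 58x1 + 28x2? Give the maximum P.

Vertices and P = 58x1 + 28x2:
  (37/3, 0) → P = 2146/3
  (7, 0) → P = 406
  (12, 1) → P = 724
  (7, 17/2) → P = 644

x1 = 12, x2 = 1, maximum P = 724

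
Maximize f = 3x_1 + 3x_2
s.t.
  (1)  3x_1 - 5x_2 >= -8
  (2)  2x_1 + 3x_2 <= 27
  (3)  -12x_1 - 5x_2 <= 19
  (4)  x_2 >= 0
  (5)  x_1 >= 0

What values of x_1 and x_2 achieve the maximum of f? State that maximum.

Feasible corners and f = 3x_1 + 3x_2:
  (111/19, 97/19) → f = 624/19
  (0, 8/5) → f = 24/5
  (27/2, 0) → f = 81/2
  (0, 0) → f = 0

The binding constraints are 2x_1 + 3x_2 = 27 and x_2 = 0.
Solving simultaneously gives x_1 = 27/2, x_2 = 0.

x_1 = 27/2, x_2 = 0, maximum f = 81/2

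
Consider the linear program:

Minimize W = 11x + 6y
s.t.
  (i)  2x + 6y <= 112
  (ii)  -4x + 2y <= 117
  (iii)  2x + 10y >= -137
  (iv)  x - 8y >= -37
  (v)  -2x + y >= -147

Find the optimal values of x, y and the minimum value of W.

x = -361/11, y = -157/22, minimum W = -4442/11

The binding constraints are -4x + 2y = 117 and 2x + 10y = -137.
Solving simultaneously gives x = -361/11, y = -157/22.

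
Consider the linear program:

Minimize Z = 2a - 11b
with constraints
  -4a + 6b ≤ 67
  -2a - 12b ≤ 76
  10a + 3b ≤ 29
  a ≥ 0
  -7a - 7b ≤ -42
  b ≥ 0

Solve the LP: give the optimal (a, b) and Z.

a = 0, b = 29/3, minimum Z = -319/3

Feasible corners and Z = 2a - 11b:
  (0, 29/3) → Z = -319/3
  (11/7, 31/7) → Z = -319/7
  (0, 6) → Z = -66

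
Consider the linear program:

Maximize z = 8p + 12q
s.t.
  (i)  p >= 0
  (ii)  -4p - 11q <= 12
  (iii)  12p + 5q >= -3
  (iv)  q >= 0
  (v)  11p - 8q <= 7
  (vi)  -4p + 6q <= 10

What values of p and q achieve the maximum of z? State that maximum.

Feasible corners and z = 8p + 12q:
  (0, 0) → z = 0
  (0, 5/3) → z = 20
  (7/11, 0) → z = 56/11
  (61/17, 69/17) → z = 1316/17

At the optimal vertex, 11p - 8q = 7 and -4p + 6q = 10.
Solving simultaneously gives p = 61/17, q = 69/17.

p = 61/17, q = 69/17, maximum z = 1316/17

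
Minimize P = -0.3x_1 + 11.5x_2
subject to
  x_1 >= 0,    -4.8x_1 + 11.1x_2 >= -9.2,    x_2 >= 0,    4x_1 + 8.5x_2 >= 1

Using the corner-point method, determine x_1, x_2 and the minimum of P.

x_1 = 23/12, x_2 = 0, minimum P = -23/40

Vertices and P = -0.3x_1 + 11.5x_2:
  (0, 2/17) → P = 23/17
  (23/12, 0) → P = -23/40
  (1/4, 0) → P = -3/40
The feasible region is unbounded (it extends along (0, 1), (37, 16)), but P strictly increases along every unbounded feasible direction, so there is no improving ray and the minimum is attained at a vertex.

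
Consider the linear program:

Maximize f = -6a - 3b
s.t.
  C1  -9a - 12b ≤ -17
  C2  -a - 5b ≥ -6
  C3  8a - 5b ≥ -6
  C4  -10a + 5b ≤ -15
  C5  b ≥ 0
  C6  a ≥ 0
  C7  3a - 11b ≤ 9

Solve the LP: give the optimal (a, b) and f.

Extreme points and f = -6a - 3b:
  (53/33, 7/33) → f = -113/11
  (17/9, 0) → f = -34/3
  (21/11, 9/11) → f = -153/11
  (111/26, 9/26) → f = -693/26
  (3, 0) → f = -18

The binding constraints are -9a - 12b = -17 and -10a + 5b = -15.
Solving simultaneously gives a = 53/33, b = 7/33.

a = 53/33, b = 7/33, maximum f = -113/11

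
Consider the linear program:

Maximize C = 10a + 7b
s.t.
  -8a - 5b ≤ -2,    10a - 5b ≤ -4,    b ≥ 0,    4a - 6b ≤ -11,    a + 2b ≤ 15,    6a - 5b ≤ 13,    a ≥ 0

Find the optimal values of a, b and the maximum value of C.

a = 67/25, b = 154/25, maximum C = 1748/25

Vertices and C = 10a + 7b:
  (31/40, 47/20) → C = 121/5
  (67/25, 154/25) → C = 1748/25
  (0, 11/6) → C = 77/6
  (0, 15/2) → C = 105/2

At the optimal vertex, 10a - 5b = -4 and a + 2b = 15.
Solving simultaneously gives a = 67/25, b = 154/25.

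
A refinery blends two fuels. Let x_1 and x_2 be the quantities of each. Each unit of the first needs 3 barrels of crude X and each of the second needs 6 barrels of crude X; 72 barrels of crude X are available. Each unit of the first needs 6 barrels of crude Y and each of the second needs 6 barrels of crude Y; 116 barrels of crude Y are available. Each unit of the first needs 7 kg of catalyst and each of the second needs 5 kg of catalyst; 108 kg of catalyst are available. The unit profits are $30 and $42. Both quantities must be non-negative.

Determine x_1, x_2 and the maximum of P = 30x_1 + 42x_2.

x_1 = 32/3, x_2 = 20/3, maximum P = 600

Corner points and P = 30x_1 + 42x_2:
  (0, 0) → P = 0
  (0, 12) → P = 504
  (108/7, 0) → P = 3240/7
  (32/3, 20/3) → P = 600

The optimum lies where 3x_1 + 6x_2 = 72 and 7x_1 + 5x_2 = 108.
Solving simultaneously gives x_1 = 32/3, x_2 = 20/3.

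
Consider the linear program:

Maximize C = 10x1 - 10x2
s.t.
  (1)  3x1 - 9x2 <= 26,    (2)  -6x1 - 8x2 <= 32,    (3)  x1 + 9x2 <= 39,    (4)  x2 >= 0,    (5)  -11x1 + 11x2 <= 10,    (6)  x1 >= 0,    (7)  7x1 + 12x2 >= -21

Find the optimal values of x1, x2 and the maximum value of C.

Corner points and C = 10x1 - 10x2:
  (65/4, 91/36) → C = 1235/9
  (26/3, 0) → C = 260/3
  (339/110, 439/110) → C = -100/11
  (0, 0) → C = 0
  (0, 10/11) → C = -100/11

At the optimal vertex, 3x1 - 9x2 = 26 and x1 + 9x2 = 39.
Solving simultaneously gives x1 = 65/4, x2 = 91/36.

x1 = 65/4, x2 = 91/36, maximum C = 1235/9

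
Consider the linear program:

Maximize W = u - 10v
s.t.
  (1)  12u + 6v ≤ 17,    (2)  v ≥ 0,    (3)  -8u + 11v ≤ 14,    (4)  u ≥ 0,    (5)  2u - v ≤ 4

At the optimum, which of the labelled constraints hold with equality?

(1) and (2)

Extreme points and W = u - 10v:
  (17/12, 0) → W = 17/12
  (103/180, 76/45) → W = -979/60
  (0, 0) → W = 0
  (0, 14/11) → W = -140/11

The maximum is at (17/12, 0). Substituting into each constraint, equality holds for (1) and (2); the remaining constraints have slack.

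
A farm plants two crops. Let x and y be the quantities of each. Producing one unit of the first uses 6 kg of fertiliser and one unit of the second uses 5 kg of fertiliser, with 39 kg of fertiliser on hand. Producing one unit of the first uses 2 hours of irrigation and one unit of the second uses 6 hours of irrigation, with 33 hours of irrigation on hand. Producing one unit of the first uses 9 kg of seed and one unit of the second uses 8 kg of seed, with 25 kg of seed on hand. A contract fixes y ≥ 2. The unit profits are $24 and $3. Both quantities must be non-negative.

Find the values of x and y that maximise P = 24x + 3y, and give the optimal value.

x = 1, y = 2, maximum P = 30

Corner points and P = 24x + 3y:
  (0, 25/8) → P = 75/8
  (0, 2) → P = 6
  (1, 2) → P = 30

The optimum lies where 9x + 8y = 25 and y = 2.
Solving simultaneously gives x = 1, y = 2.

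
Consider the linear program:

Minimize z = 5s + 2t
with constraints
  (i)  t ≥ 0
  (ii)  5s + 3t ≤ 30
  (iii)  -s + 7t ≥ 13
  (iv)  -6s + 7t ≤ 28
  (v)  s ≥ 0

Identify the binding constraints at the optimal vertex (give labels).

(iii) and (v)

Extreme points and z = 5s + 2t:
  (9/2, 5/2) → z = 55/2
  (126/53, 320/53) → z = 1270/53
  (0, 13/7) → z = 26/7
  (0, 4) → z = 8

The minimum is at (0, 13/7). Substituting into each constraint, equality holds for (iii) and (v); the remaining constraints have slack.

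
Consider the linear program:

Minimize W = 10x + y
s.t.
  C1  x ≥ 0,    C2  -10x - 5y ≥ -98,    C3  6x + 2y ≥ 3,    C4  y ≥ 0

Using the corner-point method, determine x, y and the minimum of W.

The optimum lies where x = 0 and 6x + 2y = 3.
Solving simultaneously gives x = 0, y = 3/2.

x = 0, y = 3/2, minimum W = 3/2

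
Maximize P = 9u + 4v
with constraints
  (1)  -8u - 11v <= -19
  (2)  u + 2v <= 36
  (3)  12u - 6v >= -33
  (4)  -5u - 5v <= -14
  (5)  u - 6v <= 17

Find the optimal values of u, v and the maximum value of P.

At the optimal vertex, u + 2v = 36 and u - 6v = 17.
Solving simultaneously gives u = 125/4, v = 19/8.

u = 125/4, v = 19/8, maximum P = 1163/4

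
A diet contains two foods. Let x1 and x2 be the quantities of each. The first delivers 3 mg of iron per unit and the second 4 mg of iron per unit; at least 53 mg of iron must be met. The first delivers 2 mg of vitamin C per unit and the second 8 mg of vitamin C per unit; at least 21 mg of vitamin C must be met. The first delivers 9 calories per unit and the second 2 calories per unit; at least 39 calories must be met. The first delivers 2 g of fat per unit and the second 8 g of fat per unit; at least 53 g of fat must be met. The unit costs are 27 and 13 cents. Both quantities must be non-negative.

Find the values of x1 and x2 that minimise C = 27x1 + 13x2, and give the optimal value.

Vertices and C = 27x1 + 13x2:
  (0, 39/2) → C = 507/2
  (53/2, 0) → C = 1431/2
  (5/3, 12) → C = 201
  (53/4, 53/16) → C = 6413/16
The feasible region is unbounded (it extends along (0, 1), (1, 0)), but C strictly increases along every unbounded feasible direction, so there is no improving ray and the minimum is attained at a vertex.

x1 = 5/3, x2 = 12, minimum C = 201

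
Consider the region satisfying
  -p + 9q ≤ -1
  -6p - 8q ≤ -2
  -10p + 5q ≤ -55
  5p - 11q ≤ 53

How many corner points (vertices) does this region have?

Pairwise boundary intersections that survive every other constraint:
  (98/17, 9/17)
  (233/17, 24/17)
  (45/11, -31/11)
  (223/53, -154/53)

4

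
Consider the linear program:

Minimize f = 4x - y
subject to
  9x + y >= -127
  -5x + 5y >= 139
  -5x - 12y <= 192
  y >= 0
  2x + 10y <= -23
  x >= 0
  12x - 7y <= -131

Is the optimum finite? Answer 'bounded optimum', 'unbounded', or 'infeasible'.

The boundaries -5x + 5y = 139 and x = 0 meet at (0, 139/5), but that point violates 2x + 10y ≤ -23. Every candidate vertex is excluded by some other constraint, so the feasible region is empty.

infeasible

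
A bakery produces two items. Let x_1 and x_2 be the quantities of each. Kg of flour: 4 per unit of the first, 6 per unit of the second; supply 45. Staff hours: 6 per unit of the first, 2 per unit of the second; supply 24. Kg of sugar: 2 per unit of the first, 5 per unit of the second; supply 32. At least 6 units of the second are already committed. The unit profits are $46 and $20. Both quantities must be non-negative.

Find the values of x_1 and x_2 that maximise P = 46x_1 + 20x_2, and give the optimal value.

Corner points and P = 46x_1 + 20x_2:
  (0, 32/5) → P = 128
  (0, 6) → P = 120
  (1, 6) → P = 166

x_1 = 1, x_2 = 6, maximum P = 166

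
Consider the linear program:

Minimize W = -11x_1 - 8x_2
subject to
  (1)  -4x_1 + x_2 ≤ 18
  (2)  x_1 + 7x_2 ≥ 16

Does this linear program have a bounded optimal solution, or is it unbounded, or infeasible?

From the feasible point (-110/29, 82/29), moving in the direction (7, -1) keeps every constraint satisfied while W decreases without bound.

unbounded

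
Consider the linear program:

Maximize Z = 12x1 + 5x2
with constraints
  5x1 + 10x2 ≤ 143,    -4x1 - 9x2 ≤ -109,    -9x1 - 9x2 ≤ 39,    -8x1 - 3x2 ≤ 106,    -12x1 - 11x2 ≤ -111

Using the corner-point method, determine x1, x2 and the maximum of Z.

x1 = 197/5, x2 = -27/5, maximum Z = 2229/5

Extreme points and Z = 12x1 + 5x2:
  (197/5, -27/5) → Z = 2229/5
  (-463/65, 1161/65) → Z = 249/65
  (-25/8, 27/2) → Z = 30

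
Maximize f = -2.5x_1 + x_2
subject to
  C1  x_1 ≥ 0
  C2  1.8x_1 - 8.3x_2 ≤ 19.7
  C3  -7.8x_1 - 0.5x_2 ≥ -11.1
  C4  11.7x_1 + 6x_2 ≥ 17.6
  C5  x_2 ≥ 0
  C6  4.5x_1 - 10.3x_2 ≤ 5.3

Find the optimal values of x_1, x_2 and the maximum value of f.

x_1 = 0, x_2 = 22.2, maximum f = 22.2

Corner points and f = -2.5x_1 + x_2:
  (0, 111/5) → f = 111/5
  (0, 44/15) → f = 44/15
  (1156/819, 19/105) → f = -13709/4095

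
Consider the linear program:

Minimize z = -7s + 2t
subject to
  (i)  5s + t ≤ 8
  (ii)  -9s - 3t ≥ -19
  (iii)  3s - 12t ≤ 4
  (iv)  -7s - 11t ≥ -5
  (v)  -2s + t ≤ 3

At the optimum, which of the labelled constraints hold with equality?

(iii) and (iv)

Vertices and z = -7s + 2t:
  (8/9, -1/9) → z = -58/9
  (-40/21, -17/21) → z = 82/7
  (-28/29, 31/29) → z = 258/29

The minimum is at (8/9, -1/9). Substituting into each constraint, equality holds for (iii) and (iv); the remaining constraints have slack.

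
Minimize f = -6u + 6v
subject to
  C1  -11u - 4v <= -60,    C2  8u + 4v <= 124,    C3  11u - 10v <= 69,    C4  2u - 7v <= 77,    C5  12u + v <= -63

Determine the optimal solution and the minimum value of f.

u = -312/37, v = 1413/37, minimum f = 10350/37

Feasible corners and f = -6u + 6v:
  (-64/3, 221/3) → f = 570
  (-312/37, 1413/37) → f = 10350/37
  (-47/5, 249/5) → f = 1776/5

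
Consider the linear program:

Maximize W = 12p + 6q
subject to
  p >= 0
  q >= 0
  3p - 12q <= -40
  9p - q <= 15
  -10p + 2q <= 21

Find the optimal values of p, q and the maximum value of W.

p = 51/8, q = 339/8, maximum W = 1323/4

Vertices and W = 12p + 6q:
  (0, 10/3) → W = 20
  (0, 21/2) → W = 63
  (44/21, 27/7) → W = 338/7
  (51/8, 339/8) → W = 1323/4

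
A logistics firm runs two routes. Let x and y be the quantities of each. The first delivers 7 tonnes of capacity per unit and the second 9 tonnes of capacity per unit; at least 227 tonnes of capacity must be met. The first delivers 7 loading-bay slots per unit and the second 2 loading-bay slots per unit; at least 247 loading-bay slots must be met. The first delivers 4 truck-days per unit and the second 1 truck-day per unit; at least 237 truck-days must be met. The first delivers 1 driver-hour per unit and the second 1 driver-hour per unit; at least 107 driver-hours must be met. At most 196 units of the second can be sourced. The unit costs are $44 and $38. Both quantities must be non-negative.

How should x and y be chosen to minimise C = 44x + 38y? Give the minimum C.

Vertices and C = 44x + 38y:
  (107, 0) → C = 4708
  (130/3, 191/3) → C = 4326
  (41/4, 196) → C = 7899
The feasible region is unbounded (it extends along (1, 0)), but C strictly increases along every unbounded feasible direction, so there is no improving ray and the minimum is attained at a vertex.

The optimum lies where 4x + y = 237 and x + y = 107.
Solving simultaneously gives x = 130/3, y = 191/3.

x = 130/3, y = 191/3, minimum C = 4326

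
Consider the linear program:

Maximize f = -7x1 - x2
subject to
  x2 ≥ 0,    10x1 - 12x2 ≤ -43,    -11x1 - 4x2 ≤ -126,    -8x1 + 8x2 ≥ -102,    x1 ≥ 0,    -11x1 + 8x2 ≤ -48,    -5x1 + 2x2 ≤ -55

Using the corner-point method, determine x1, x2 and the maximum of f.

x1 = 373/20, x2 = 153/8, maximum f = -5987/40

Extreme points and f = -7x1 - x2:
  (98, 341/4) → f = -3085/4
  (373/20, 153/8) → f = -5987/40
  (172/9, 365/18) → f = -2773/18
The feasible region is unbounded (it extends along (1, 1), (8, 11)), but f strictly decreases along every unbounded feasible direction, so there is no improving ray and the maximum is attained at a vertex.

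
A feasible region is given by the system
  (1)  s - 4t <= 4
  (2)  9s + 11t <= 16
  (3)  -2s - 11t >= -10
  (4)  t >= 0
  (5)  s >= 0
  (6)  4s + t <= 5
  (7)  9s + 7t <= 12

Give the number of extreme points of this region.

Pairwise boundary intersections that survive every other constraint:
  (0, 10/11)
  (62/85, 66/85)
  (0, 0)
  (5/4, 0)
  (23/19, 3/19)

5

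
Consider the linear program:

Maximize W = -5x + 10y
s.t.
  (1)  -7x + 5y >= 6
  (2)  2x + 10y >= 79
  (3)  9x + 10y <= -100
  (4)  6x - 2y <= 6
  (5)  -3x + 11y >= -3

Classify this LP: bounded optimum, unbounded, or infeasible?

unbounded

From the feasible point (-179/7, 911/70), moving in the direction (-10, 9) keeps every constraint satisfied while W increases without bound.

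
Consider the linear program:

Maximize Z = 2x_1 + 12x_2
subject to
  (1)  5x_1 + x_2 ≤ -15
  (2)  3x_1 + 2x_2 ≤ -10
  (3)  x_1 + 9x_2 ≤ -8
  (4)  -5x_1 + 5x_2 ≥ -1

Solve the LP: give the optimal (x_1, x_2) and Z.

x_1 = -74/25, x_2 = -14/25, maximum Z = -316/25

Feasible corners and Z = 2x_1 + 12x_2:
  (-20/7, -5/7) → Z = -100/7
  (-37/15, -8/3) → Z = -554/15
  (-74/25, -14/25) → Z = -316/25
The feasible region is unbounded (it extends along (-9, 1), (-1, -1)), but Z strictly decreases along every unbounded feasible direction, so there is no improving ray and the maximum is attained at a vertex.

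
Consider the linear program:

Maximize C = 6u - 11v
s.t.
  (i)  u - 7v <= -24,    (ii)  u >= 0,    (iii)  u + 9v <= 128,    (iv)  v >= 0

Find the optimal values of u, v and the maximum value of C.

Corner points and C = 6u - 11v:
  (0, 24/7) → C = -264/7
  (85/2, 19/2) → C = 301/2
  (0, 128/9) → C = -1408/9

At the optimal vertex, u - 7v = -24 and u + 9v = 128.
Solving simultaneously gives u = 85/2, v = 19/2.

u = 85/2, v = 19/2, maximum C = 301/2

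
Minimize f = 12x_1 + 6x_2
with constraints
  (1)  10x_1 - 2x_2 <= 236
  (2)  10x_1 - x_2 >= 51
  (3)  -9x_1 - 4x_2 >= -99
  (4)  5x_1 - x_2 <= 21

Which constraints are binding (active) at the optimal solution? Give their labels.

Vertices and f = 12x_1 + 6x_2:
  (303/49, 531/49) → f = 6822/49
  (6, 9) → f = 126
  (183/29, 306/29) → f = 4032/29

The minimum is at (6, 9). Substituting into each constraint, equality holds for (2) and (4); the remaining constraints have slack.

(2) and (4)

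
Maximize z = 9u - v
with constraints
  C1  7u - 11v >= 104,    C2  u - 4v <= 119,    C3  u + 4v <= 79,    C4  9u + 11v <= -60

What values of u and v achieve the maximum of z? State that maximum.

Feasible corners and z = 9u - v:
  (-893/17, -729/17) → z = -7308/17
  (11/4, -339/44) → z = 357/11
  (1069/47, -1131/47) → z = 10752/47

u = 1069/47, v = -1131/47, maximum z = 10752/47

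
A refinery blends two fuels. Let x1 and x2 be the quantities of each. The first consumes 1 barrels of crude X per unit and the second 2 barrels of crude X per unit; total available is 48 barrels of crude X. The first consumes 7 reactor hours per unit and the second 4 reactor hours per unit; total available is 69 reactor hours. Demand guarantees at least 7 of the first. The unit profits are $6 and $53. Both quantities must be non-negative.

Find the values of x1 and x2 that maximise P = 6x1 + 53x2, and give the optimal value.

Corner points and P = 6x1 + 53x2:
  (69/7, 0) → P = 414/7
  (7, 0) → P = 42
  (7, 5) → P = 307

The optimum lies where 7x1 + 4x2 = 69 and x1 = 7.
Solving simultaneously gives x1 = 7, x2 = 5.

x1 = 7, x2 = 5, maximum P = 307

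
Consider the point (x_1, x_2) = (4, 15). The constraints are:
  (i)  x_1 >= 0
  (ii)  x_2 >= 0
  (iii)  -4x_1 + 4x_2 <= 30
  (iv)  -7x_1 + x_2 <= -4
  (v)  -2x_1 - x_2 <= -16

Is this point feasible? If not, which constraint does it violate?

not feasible — violates (iii)

Constraint (iii): -4x_1 + 4x_2 = 44, which is not ≤ 30. All other constraints are satisfied.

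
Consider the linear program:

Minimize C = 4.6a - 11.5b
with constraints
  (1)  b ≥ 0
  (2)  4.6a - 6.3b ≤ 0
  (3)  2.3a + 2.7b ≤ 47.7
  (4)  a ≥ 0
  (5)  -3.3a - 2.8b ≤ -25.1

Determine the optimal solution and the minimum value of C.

a = 0, b = 53/3, minimum C = -1219/6

Corner points and C = 4.6a - 11.5b:
  (3339/299, 106/13) → C = -212/5
  (2259/481, 11546/3367) → C = -23092/1295
  (0, 53/3) → C = -1219/6
  (0, 251/28) → C = -5773/56

At the optimal vertex, 2.3a + 2.7b = 47.7 and a = 0.
Solving simultaneously gives a = 0, b = 53/3.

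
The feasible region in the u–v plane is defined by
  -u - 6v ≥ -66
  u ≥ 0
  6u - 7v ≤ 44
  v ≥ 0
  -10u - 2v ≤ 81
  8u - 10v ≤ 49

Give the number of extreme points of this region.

Intersecting each pair of boundary lines and keeping only the points that satisfy every inequality leaves:
  (0, 11)
  (477/29, 479/58)
  (0, 0)
  (49/8, 0)

4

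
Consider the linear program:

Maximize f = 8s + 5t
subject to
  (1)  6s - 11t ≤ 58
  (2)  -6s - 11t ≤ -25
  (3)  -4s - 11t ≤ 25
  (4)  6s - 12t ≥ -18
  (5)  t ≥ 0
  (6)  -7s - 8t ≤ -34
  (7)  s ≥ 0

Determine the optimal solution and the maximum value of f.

s = 149, t = 76, maximum f = 1572

Corner points and f = 8s + 5t:
  (149, 76) → f = 1572
  (29/3, 0) → f = 232/3
  (2, 5/2) → f = 57/2
  (34/7, 0) → f = 272/7

The optimum lies where 6s - 11t = 58 and 6s - 12t = -18.
Solving simultaneously gives s = 149, t = 76.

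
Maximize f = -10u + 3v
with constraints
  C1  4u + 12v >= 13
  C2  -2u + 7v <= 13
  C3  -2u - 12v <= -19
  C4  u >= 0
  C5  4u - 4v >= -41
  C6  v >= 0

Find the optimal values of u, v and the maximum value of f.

Vertices and f = -10u + 3v:
  (0, 13/7) → f = 39/7
  (0, 19/12) → f = 19/4
  (19/2, 0) → f = -95
The feasible region is unbounded (it extends along (7, 2), (1, 0)), but f strictly decreases along every unbounded feasible direction, so there is no improving ray and the maximum is attained at a vertex.

u = 0, v = 13/7, maximum f = 39/7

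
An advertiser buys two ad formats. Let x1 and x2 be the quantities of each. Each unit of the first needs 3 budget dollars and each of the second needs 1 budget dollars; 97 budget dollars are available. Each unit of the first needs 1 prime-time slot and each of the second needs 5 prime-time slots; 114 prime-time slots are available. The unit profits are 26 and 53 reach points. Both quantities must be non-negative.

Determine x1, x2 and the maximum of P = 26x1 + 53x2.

The optimum lies where 3x1 + x2 = 97 and x1 + 5x2 = 114.
Solving simultaneously gives x1 = 53/2, x2 = 35/2.

x1 = 53/2, x2 = 35/2, maximum P = 3233/2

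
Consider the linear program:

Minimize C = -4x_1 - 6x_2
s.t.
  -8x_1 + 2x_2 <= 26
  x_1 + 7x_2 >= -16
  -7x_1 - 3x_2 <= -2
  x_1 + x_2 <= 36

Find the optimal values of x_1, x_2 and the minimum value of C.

x_1 = 23/5, x_2 = 157/5, minimum C = -1034/5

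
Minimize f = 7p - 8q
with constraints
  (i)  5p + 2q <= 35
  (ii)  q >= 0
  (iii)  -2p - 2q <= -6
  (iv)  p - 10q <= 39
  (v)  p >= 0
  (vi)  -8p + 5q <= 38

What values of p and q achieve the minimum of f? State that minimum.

Extreme points and f = 7p - 8q:
  (7, 0) → f = 49
  (99/41, 470/41) → f = -3067/41
  (3, 0) → f = 21
  (0, 3) → f = -24
  (0, 38/5) → f = -304/5

The binding constraints are 5p + 2q = 35 and -8p + 5q = 38.
Solving simultaneously gives p = 99/41, q = 470/41.

p = 99/41, q = 470/41, minimum f = -3067/41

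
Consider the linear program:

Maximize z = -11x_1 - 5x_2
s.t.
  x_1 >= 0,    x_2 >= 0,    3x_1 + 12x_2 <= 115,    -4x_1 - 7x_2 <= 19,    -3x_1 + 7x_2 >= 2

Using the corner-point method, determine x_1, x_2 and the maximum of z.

x_1 = 0, x_2 = 2/7, maximum z = -10/7

Feasible corners and z = -11x_1 - 5x_2:
  (0, 115/12) → z = -575/12
  (0, 2/7) → z = -10/7
  (781/57, 117/19) → z = -10346/57

The binding constraints are x_1 = 0 and -3x_1 + 7x_2 = 2.
Solving simultaneously gives x_1 = 0, x_2 = 2/7.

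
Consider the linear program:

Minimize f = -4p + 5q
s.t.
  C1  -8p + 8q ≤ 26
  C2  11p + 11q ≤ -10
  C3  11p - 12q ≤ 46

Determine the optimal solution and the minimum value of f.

p = -85, q = -327/4, minimum f = -275/4

Feasible corners and f = -4p + 5q:
  (-183/88, 103/88) → f = 1247/88
  (-85, -327/4) → f = -275/4
  (386/253, -56/23) → f = -4624/253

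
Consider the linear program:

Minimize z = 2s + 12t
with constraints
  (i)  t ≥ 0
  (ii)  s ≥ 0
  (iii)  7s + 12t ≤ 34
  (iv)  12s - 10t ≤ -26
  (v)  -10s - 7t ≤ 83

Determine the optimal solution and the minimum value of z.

Feasible corners and z = 2s + 12t:
  (0, 17/6) → z = 34
  (0, 13/5) → z = 156/5
  (14/107, 295/107) → z = 3568/107

The binding constraints are s = 0 and 12s - 10t = -26.
Solving simultaneously gives s = 0, t = 13/5.

s = 0, t = 13/5, minimum z = 156/5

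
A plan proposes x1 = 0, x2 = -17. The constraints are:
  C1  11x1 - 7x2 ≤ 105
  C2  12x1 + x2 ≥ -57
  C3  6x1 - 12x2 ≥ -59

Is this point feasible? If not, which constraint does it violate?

not feasible — violates C1

Constraint C1: 11x1 - 7x2 = 119, which is not ≤ 105. All other constraints are satisfied.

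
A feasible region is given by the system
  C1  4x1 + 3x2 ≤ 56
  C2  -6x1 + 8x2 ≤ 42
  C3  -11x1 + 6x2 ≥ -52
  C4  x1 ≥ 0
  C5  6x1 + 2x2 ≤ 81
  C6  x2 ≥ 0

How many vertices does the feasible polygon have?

5

The feasible vertices (each the meet of two boundaries and inside every other half-plane) are:
  (161/25, 252/25)
  (164/19, 136/19)
  (0, 21/4)
  (52/11, 0)
  (0, 0)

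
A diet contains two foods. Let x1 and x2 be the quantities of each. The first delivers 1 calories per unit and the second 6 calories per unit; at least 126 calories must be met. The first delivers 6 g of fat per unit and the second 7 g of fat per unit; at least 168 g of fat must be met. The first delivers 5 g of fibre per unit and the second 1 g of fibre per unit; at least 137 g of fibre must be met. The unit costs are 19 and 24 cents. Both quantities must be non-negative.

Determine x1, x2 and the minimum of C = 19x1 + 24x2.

x1 = 24, x2 = 17, minimum C = 864

The feasible region is unbounded (it extends along (0, 1), (1, 0)), but C strictly increases along every unbounded feasible direction, so there is no improving ray and the minimum is attained at a vertex.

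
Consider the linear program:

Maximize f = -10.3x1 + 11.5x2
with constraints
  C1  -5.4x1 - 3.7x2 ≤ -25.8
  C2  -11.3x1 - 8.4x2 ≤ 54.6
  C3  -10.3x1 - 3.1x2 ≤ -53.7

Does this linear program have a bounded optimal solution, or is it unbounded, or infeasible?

unbounded

From the feasible point (41874/355, -58638/355), moving in the direction (-3.1, 10.3) keeps every constraint satisfied while f increases without bound.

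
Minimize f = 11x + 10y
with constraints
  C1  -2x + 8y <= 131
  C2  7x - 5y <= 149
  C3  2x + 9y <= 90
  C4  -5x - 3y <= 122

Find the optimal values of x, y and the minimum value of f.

x = -163/46, y = -1599/46, minimum f = -17783/46

Feasible corners and f = 11x + 10y:
  (-27/2, 13) → f = -37/2
  (-1369/46, 411/46) → f = -10949/46
  (1791/73, 332/73) → f = 23021/73
  (-163/46, -1599/46) → f = -17783/46

The binding constraints are 7x - 5y = 149 and -5x - 3y = 122.
Solving simultaneously gives x = -163/46, y = -1599/46.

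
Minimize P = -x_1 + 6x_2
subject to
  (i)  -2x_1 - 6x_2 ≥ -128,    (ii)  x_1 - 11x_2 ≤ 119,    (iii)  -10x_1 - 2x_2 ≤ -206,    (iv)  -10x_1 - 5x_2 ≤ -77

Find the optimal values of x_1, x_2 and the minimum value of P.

x_1 = 1061/14, x_2 = -55/14, minimum P = -1391/14

Vertices and P = -x_1 + 6x_2:
  (1061/14, -55/14) → P = -1391/14
  (35/2, 31/2) → P = 151/2
  (313/14, -123/14) → P = -1051/14

The optimum lies where -2x_1 - 6x_2 = -128 and x_1 - 11x_2 = 119.
Solving simultaneously gives x_1 = 1061/14, x_2 = -55/14.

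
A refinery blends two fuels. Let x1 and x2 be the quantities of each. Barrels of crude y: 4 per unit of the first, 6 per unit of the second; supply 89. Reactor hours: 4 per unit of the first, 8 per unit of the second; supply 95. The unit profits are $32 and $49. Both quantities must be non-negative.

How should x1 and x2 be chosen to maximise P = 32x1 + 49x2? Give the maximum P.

x1 = 71/4, x2 = 3, maximum P = 715

Corner points and P = 32x1 + 49x2:
  (0, 0) → P = 0
  (0, 95/8) → P = 4655/8
  (89/4, 0) → P = 712
  (71/4, 3) → P = 715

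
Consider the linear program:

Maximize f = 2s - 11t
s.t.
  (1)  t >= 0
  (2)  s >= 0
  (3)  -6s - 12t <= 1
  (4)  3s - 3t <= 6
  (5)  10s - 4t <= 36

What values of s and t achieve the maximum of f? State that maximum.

s = 2, t = 0, maximum f = 4

Vertices and f = 2s - 11t:
  (0, 0) → f = 0
  (2, 0) → f = 4
  (14/3, 8/3) → f = -20
The feasible region is unbounded (it extends along (0, 1), (2, 5)), but f strictly decreases along every unbounded feasible direction, so there is no improving ray and the maximum is attained at a vertex.

At the optimal vertex, t = 0 and 3s - 3t = 6.
Solving simultaneously gives s = 2, t = 0.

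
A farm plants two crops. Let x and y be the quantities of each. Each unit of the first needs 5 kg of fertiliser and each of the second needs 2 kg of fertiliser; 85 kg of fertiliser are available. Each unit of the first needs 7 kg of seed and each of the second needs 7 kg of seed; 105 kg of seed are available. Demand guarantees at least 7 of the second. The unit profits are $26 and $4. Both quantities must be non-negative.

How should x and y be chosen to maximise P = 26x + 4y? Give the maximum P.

x = 8, y = 7, maximum P = 236

Vertices and P = 26x + 4y:
  (0, 15) → P = 60
  (0, 7) → P = 28
  (8, 7) → P = 236

At the optimal vertex, 7x + 7y = 105 and y = 7.
Solving simultaneously gives x = 8, y = 7.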